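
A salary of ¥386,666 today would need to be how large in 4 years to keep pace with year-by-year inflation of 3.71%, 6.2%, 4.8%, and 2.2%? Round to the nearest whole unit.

Cumulative price-level factor: 1.0371 × 1.062 × 1.048 × 1.022 ≈ 1.1796612926.
The nominal amount required is ¥386,666 scaled up by that factor.

¥456,135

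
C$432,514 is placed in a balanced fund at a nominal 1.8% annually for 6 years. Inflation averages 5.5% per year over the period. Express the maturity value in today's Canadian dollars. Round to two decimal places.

C$349,117.87

Nominal value at maturity: C$432,514 × (1 + 1.8%)^6 ≈ C$481,378.66.
Price-level factor over 6 years: (1 + 5.5%)^6 ≈ 1.3788428068.
The maturity value deflated by that factor is the answer in today's purchasing power.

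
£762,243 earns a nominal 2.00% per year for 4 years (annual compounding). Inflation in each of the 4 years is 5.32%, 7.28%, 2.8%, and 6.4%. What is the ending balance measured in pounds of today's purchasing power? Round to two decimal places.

£667,620.67

Nominal value at maturity: £762,243 × (1 + 2.00%)^4 ≈ £825,076.34.
Price-level factor over 4 years: 1.0532 × 1.0728 × 1.028 × 1.064 ≈ 1.2358460047.
The maturity value deflated by that factor is the answer in today's purchasing power.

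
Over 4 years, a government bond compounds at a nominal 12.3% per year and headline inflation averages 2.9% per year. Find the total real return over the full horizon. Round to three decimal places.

The annual real rate is (1+12.3%)/(1+2.9%) − 1 = 9.1351%.
Compounded over 4 years: (1 + 0.091351)^4 − 1 ≈ 0.41859.

41.859%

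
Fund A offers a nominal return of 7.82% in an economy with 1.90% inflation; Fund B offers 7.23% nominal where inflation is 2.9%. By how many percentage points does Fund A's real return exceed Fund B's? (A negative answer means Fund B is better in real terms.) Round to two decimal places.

1.60

Fund A real return: 1.0782/1.0190 − 1 = 5.810%.
Fund B real return: 1.0723/1.029 − 1 = 4.208%.
Difference: 5.810 − 4.208 = 1.602 pp.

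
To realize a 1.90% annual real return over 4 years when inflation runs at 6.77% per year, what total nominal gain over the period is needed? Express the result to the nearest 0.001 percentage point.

Required annual nominal rate: (1+1.90%)(1+6.77%) − 1 = 8.79863%.
Cumulative over 4 years: (1 + 0.0879863)^4 − 1 ≈ 0.40118.

40.118%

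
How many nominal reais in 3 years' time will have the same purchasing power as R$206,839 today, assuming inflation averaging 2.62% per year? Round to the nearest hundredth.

Cumulative price-level factor: (1+2.62%)^3 ≈ 1.0806773047.
The nominal amount required is R$206,839 scaled up by that factor.

R$223,526.21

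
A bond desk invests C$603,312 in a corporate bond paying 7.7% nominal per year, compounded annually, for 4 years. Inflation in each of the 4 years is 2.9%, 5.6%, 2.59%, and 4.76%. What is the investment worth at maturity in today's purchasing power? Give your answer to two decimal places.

Nominal value at maturity: C$603,312 × (1 + 7.7%)^4 ≈ C$811,717.25.
Price-level factor over 4 years: 1.029 × 1.056 × 1.0259 × 1.0476 ≈ 1.1678304975.
The maturity value deflated by that factor is the answer in today's purchasing power.

C$695,064.27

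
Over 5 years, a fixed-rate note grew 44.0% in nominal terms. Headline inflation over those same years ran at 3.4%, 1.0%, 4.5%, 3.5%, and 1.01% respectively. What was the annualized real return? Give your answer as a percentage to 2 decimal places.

Cumulative inflation factor: 1.034 × 1.010 × 1.045 × 1.035 × 1.0101 ≈ 1.14094.
Nominal growth factor: 1.44000. Real growth factor = 1.44000 / 1.14094 ≈ 1.26212.
Annualized: 1.26212^(1/5) − 1 ≈ 0.04766.

4.77%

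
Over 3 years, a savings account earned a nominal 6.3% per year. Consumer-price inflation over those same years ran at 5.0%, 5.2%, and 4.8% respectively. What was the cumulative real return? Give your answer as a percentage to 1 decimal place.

Cumulative inflation factor: 1.050 × 1.052 × 1.048 ≈ 1.15762.
Nominal growth factor: 1.20116. Real growth factor = 1.20116 / 1.15762 ≈ 1.03761.
Total real return ≈ 3.7608%.

3.8%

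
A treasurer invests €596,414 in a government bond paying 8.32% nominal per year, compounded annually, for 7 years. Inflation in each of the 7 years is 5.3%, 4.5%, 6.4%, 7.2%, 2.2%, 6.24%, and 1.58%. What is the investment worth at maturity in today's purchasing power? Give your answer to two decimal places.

€753,841.68

Nominal value at maturity: €596,414 × (1 + 8.32%)^7 ≈ €1,043,538.29.
Price-level factor over 7 years: 1.053 × 1.045 × 1.064 × 1.072 × 1.022 × 1.0624 × 1.0158 ≈ 1.3842936964.
The maturity value deflated by that factor is the answer in today's purchasing power.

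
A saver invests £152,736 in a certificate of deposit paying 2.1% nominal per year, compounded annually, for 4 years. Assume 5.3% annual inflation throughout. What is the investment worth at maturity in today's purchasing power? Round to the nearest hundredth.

£134,999.11

Nominal value at maturity: £152,736 × (1 + 2.1%)^4 ≈ £165,975.65.
Price-level factor over 4 years: (1 + 5.3%)^4 ≈ 1.2294573985.
Dividing the nominal maturity value by the price-level factor gives the value in today's money.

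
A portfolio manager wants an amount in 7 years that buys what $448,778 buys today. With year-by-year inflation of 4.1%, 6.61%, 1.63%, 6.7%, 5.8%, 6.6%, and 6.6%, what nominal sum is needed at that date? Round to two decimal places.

Cumulative price-level factor: 1.041 × 1.0661 × 1.0163 × 1.067 × 1.058 × 1.066 × 1.066 ≈ 1.4468886003.
Multiplying $448,778 by the price-level factor gives the future nominal sum.

$649,331.77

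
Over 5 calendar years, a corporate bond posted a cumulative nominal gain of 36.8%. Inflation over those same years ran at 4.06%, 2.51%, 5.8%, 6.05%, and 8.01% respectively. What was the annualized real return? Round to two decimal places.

Cumulative inflation factor: 1.0406 × 1.0251 × 1.058 × 1.0605 × 1.0801 ≈ 1.29274.
Nominal growth factor: 1.36800. Real growth factor = 1.36800 / 1.29274 ≈ 1.05822.
Annualized: 1.05822^(1/5) − 1 ≈ 0.01138.

1.14%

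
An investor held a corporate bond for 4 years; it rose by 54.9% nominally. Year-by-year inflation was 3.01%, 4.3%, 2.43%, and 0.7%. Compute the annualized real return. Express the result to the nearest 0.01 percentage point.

Cumulative inflation factor: 1.0301 × 1.043 × 1.0243 × 1.007 ≈ 1.10821.
Nominal growth factor: 1.54900. Real growth factor = 1.54900 / 1.10821 ≈ 1.39776.
Annualized: 1.39776^(1/4) − 1 ≈ 0.08732.

8.73%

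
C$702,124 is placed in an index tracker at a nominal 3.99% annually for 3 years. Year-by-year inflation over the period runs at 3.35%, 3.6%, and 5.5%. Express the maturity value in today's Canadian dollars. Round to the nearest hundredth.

C$698,981.78

Nominal value at maturity: C$702,124 × (1 + 3.99%)^3 ≈ C$789,566.21.
Price-level factor over 3 years: 1.0335 × 1.036 × 1.055 = 1.12959483.
Dividing the nominal maturity value by the price-level factor gives the value in today's money.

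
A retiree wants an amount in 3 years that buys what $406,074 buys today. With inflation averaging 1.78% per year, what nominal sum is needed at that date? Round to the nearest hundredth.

Cumulative price-level factor: (1+1.78%)^3 ≈ 1.0543561598.
Multiplying $406,074 by the price-level factor gives the future nominal sum.

$428,146.62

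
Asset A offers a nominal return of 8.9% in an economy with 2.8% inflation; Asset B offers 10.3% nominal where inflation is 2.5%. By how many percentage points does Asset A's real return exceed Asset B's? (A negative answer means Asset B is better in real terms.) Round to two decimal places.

Asset A real return: 1.089/1.028 − 1 = 5.934%.
Asset B real return: 1.103/1.025 − 1 = 7.610%.
Difference: 5.934 − 7.610 = -1.676 pp.

-1.68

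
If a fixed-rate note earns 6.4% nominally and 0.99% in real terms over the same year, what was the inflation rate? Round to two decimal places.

5.36%

From (1+r_nom) = (1+r_real)(1+π), we get 1+π = (1 + 6.4%)/(1 + 0.99%) = 1.064/1.0099 ≈ 1.05357.
So π ≈ 5.3570%.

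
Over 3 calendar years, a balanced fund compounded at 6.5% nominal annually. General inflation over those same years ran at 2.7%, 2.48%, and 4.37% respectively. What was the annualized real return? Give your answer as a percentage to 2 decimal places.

3.22%

Cumulative inflation factor: 1.027 × 1.0248 × 1.0437 ≈ 1.09846.
Nominal growth factor: 1.20795. Real growth factor = 1.20795 / 1.09846 ≈ 1.09967.
Annualized: 1.09967^(1/3) − 1 ≈ 0.03218.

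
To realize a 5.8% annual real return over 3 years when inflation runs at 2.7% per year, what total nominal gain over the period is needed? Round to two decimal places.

28.28%

Required annual nominal rate: (1+5.8%)(1+2.7%) − 1 = 8.6566%.
Cumulative over 3 years: (1 + 0.086566)^3 − 1 ≈ 0.28283.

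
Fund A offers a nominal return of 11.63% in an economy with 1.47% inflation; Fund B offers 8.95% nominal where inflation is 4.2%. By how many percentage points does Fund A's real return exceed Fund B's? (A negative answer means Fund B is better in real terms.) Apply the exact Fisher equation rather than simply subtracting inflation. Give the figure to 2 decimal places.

5.45

Fund A real return: 1.1163/1.0147 − 1 = 10.013%.
Fund B real return: 1.0895/1.042 − 1 = 4.559%.
Difference: 10.013 − 4.559 = 5.454 pp.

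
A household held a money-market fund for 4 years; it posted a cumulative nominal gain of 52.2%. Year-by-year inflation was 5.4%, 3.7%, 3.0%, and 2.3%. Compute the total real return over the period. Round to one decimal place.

32.2%

Cumulative inflation factor: 1.054 × 1.037 × 1.030 × 1.023 ≈ 1.15168.
Nominal growth factor: 1.52200. Real growth factor = 1.52200 / 1.15168 ≈ 1.32155.
Total real return ≈ 32.1546%.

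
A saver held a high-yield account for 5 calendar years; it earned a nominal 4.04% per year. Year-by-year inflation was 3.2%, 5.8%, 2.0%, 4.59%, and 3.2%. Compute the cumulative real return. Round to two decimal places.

1.41%

Cumulative inflation factor: 1.032 × 1.058 × 1.020 × 1.0459 × 1.032 ≈ 1.20209.
Nominal growth factor: 1.21899. Real growth factor = 1.21899 / 1.20209 ≈ 1.01407.
Total real return ≈ 1.4066%.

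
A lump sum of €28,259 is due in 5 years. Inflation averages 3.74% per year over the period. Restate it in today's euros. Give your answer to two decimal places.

€23,519.36

Price-level factor over 5 years: (1 + 3.74%)^5 ≈ 1.2015205921.
Purchasing power today: €28,259 divided by that factor.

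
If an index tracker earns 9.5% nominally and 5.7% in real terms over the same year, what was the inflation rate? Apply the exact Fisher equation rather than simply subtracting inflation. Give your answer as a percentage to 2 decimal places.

3.60%

From (1+r_nom) = (1+r_real)(1+π), we get 1+π = (1 + 9.5%)/(1 + 5.7%) = 1.095/1.057 ≈ 1.03595.
So π ≈ 3.5951%.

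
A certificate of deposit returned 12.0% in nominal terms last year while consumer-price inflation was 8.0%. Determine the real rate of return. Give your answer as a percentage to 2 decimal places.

3.70%

Real return via the Fisher equation: (1 + 12.0%)/(1 + 8.0%) − 1 = 1.120/1.080 − 1 ≈ 0.03704.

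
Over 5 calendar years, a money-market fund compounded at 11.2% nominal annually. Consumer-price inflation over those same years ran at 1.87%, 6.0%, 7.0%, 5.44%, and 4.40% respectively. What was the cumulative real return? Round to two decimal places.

Cumulative inflation factor: 1.0187 × 1.060 × 1.070 × 1.0544 × 1.0440 ≈ 1.27187.
Nominal growth factor: 1.70029. Real growth factor = 1.70029 / 1.27187 ≈ 1.33685.
Total real return ≈ 33.6848%.

33.68%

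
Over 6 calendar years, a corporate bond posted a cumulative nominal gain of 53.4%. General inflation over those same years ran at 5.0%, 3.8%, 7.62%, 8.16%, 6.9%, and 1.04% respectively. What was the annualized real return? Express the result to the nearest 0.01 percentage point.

1.90%

Cumulative inflation factor: 1.050 × 1.038 × 1.0762 × 1.0816 × 1.069 × 1.0104 ≈ 1.37031.
Nominal growth factor: 1.53400. Real growth factor = 1.53400 / 1.37031 ≈ 1.11946.
Annualized: 1.11946^(1/6) − 1 ≈ 0.01899.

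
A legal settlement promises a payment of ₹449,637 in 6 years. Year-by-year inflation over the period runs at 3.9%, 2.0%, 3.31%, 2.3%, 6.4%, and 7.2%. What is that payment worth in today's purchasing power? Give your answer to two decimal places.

Price-level factor over 6 years: 1.039 × 1.020 × 1.0331 × 1.023 × 1.064 × 1.072 ≈ 1.2775271187.
Purchasing power today: ₹449,637 divided by that factor.

₹351,958.87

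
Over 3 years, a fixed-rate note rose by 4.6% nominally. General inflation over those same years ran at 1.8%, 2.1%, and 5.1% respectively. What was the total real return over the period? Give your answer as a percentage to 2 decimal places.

-4.25%

Cumulative inflation factor: 1.018 × 1.021 × 1.051 ≈ 1.09239.
Nominal growth factor: 1.04600. Real growth factor = 1.04600 / 1.09239 ≈ 0.95754.
Total real return ≈ -4.2463%.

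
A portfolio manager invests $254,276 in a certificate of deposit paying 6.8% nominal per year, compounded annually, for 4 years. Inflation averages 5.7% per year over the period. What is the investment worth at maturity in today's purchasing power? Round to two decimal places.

Nominal value at maturity: $254,276 × (1 + 6.8%)^4 ≈ $330,818.95.
Price-level factor over 4 years: (1 + 5.7%)^4 ≈ 1.2482453280.
The maturity value deflated by that factor is the answer in today's purchasing power.

$265,027.19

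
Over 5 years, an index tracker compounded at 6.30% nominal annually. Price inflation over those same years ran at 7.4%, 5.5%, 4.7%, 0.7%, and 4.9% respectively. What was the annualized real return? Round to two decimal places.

Cumulative inflation factor: 1.074 × 1.055 × 1.047 × 1.007 × 1.049 ≈ 1.25317.
Nominal growth factor: 1.35727. Real growth factor = 1.35727 / 1.25317 ≈ 1.08307.
Annualized: 1.08307^(1/5) − 1 ≈ 0.01609.

1.61%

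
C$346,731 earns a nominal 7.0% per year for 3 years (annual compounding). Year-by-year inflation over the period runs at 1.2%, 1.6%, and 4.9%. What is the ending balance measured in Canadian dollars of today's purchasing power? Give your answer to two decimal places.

C$393,816.85

Nominal value at maturity: C$346,731 × (1 + 7.0%)^3 ≈ C$424,760.38.
Price-level factor over 3 years: 1.012 × 1.016 × 1.049 = 1.078573408.
The maturity value deflated by that factor is the answer in today's purchasing power.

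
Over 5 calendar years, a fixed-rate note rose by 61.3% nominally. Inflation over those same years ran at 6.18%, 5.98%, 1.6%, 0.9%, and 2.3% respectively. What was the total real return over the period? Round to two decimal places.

36.68%

Cumulative inflation factor: 1.0618 × 1.0598 × 1.016 × 1.009 × 1.023 ≈ 1.18012.
Nominal growth factor: 1.61300. Real growth factor = 1.61300 / 1.18012 ≈ 1.36681.
Total real return ≈ 36.6807%.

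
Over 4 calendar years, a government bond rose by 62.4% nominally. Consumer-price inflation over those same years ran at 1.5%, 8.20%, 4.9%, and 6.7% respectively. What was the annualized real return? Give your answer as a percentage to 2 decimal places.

7.21%

Cumulative inflation factor: 1.015 × 1.0820 × 1.049 × 1.067 ≈ 1.22923.
Nominal growth factor: 1.62400. Real growth factor = 1.62400 / 1.22923 ≈ 1.32115.
Annualized: 1.32115^(1/4) − 1 ≈ 0.07211.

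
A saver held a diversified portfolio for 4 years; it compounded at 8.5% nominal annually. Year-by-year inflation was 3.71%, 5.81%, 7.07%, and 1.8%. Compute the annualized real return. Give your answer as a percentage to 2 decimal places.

3.75%

Cumulative inflation factor: 1.0371 × 1.0581 × 1.0707 × 1.018 ≈ 1.19609.
Nominal growth factor: 1.38586. Real growth factor = 1.38586 / 1.19609 ≈ 1.15866.
Annualized: 1.15866^(1/4) − 1 ≈ 0.03750.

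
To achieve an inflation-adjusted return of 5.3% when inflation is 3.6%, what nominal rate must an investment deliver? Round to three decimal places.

By the Fisher equation, 1 + r_nom = (1 + 5.3%)(1 + 3.6%) = 1.053 × 1.036 = 1.090908.
So r_nom = 9.0908%.

9.091%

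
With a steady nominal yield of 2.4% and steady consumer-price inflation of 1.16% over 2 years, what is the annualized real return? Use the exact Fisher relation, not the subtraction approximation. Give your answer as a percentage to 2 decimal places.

1.23%

With constant rates the annual real return is the same each year: (1+2.4%)/(1+1.16%) − 1 = 0.01226.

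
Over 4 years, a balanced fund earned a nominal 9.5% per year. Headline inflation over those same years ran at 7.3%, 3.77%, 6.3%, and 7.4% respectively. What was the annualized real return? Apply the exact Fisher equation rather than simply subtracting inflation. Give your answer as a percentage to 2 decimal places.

Cumulative inflation factor: 1.073 × 1.0377 × 1.063 × 1.074 ≈ 1.27119.
Nominal growth factor: 1.43766. Real growth factor = 1.43766 / 1.27119 ≈ 1.13096.
Annualized: 1.13096^(1/4) − 1 ≈ 0.03124.

3.12%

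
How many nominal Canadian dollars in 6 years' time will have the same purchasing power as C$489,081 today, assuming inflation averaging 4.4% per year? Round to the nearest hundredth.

C$633,262.52

Cumulative price-level factor: (1+4.4%)^6 ≈ 1.2948008982.
The nominal amount required is C$489,081 scaled up by that factor.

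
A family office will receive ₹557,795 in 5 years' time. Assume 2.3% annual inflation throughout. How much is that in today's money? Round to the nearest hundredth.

₹497,847.64

Price-level factor over 5 years: (1 + 2.3%)^5 ≈ 1.1204130756.
Purchasing power today: ₹557,795 divided by that factor.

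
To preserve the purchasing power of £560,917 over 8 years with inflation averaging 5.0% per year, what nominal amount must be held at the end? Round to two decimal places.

Cumulative price-level factor: (1+5.0%)^8 ≈ 1.4774554438.
Multiplying £560,917 by the price-level factor gives the future nominal sum.

£828,729.88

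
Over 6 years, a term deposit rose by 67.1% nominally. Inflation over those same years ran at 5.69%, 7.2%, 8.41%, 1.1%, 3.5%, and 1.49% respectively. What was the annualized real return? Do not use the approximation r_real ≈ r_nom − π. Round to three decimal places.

4.214%

Cumulative inflation factor: 1.0569 × 1.072 × 1.0841 × 1.011 × 1.035 × 1.0149 ≈ 1.30441.
Nominal growth factor: 1.67100. Real growth factor = 1.67100 / 1.30441 ≈ 1.28104.
Annualized: 1.28104^(1/6) − 1 ≈ 0.04214.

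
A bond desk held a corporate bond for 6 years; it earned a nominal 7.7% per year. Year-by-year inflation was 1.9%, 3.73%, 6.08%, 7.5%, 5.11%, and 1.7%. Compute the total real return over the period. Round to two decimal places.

Cumulative inflation factor: 1.019 × 1.0373 × 1.0608 × 1.075 × 1.0511 × 1.017 ≈ 1.28850.
Nominal growth factor: 1.56061. Real growth factor = 1.56061 / 1.28850 ≈ 1.21118.
Total real return ≈ 21.1180%.

21.12%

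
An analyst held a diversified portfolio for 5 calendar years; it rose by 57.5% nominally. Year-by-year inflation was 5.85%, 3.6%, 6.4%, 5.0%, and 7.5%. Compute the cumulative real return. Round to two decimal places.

Cumulative inflation factor: 1.0585 × 1.036 × 1.064 × 1.050 × 1.075 ≈ 1.31701.
Nominal growth factor: 1.57500. Real growth factor = 1.57500 / 1.31701 ≈ 1.19589.
Total real return ≈ 19.5888%.

19.59%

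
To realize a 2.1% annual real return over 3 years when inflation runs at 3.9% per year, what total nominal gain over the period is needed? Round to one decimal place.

Required annual nominal rate: (1+2.1%)(1+3.9%) − 1 = 6.0819%.
Cumulative over 3 years: (1 + 0.060819)^3 − 1 ≈ 0.19378.

19.4%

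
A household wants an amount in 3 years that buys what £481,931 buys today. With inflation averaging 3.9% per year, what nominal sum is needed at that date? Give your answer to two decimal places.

Cumulative price-level factor: (1+3.9%)^3 = 1.121622319.
The nominal amount required is £481,931 scaled up by that factor.

£540,544.57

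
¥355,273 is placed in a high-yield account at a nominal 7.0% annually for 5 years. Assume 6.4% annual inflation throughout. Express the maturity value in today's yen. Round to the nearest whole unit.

Nominal value at maturity: ¥355,273 × (1 + 7.0%)^5 ≈ ¥498,289.
Price-level factor over 5 years: (1 + 6.4%)^5 ≈ 1.3636663998.
Dividing the nominal maturity value by the price-level factor gives the value in today's money.

¥365,404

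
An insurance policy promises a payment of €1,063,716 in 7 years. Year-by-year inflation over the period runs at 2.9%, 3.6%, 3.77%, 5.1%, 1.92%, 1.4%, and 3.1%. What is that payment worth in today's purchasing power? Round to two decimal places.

Price-level factor over 7 years: 1.029 × 1.036 × 1.0377 × 1.051 × 1.0192 × 1.014 × 1.031 ≈ 1.2388128404.
Purchasing power today: €1,063,716 divided by that factor.

€858,657.55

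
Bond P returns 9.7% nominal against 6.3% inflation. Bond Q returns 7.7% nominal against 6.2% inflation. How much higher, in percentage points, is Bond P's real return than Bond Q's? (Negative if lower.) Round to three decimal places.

1.786

Bond P real return: 1.097/1.063 − 1 = 3.1985%.
Bond Q real return: 1.077/1.062 − 1 = 1.4124%.
Difference: 3.1985 − 1.4124 = 1.7861 pp.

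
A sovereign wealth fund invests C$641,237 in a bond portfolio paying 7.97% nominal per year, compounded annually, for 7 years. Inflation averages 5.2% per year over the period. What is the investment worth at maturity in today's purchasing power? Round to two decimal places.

C$769,183.76

Nominal value at maturity: C$641,237 × (1 + 7.97%)^7 ≈ C$1,096,832.43.
Price-level factor over 7 years: (1 + 5.2%)^7 ≈ 1.4259693103.
The maturity value deflated by that factor is the answer in today's purchasing power.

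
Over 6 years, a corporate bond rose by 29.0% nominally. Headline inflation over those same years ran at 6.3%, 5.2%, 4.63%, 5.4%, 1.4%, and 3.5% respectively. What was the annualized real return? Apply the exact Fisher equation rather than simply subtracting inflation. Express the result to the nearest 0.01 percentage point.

Cumulative inflation factor: 1.063 × 1.052 × 1.0463 × 1.054 × 1.014 × 1.035 ≈ 1.29427.
Nominal growth factor: 1.29000. Real growth factor = 1.29000 / 1.29427 ≈ 0.99670.
Annualized: 0.99670^(1/6) − 1 ≈ -0.00055.

-0.06%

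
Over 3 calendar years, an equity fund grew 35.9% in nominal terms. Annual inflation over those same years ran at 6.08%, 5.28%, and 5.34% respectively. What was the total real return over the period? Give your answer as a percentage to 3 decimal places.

Cumulative inflation factor: 1.0608 × 1.0528 × 1.0534 ≈ 1.17645.
Nominal growth factor: 1.35900. Real growth factor = 1.35900 / 1.17645 ≈ 1.15517.
Total real return ≈ 15.5172%.

15.517%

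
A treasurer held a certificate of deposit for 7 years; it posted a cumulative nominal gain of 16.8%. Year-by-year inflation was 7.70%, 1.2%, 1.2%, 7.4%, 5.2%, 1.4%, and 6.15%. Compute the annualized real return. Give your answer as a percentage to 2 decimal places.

-1.96%

Cumulative inflation factor: 1.0770 × 1.012 × 1.012 × 1.074 × 1.052 × 1.014 × 1.0615 ≈ 1.34139.
Nominal growth factor: 1.16800. Real growth factor = 1.16800 / 1.34139 ≈ 0.87074.
Annualized: 0.87074^(1/7) − 1 ≈ -0.01958.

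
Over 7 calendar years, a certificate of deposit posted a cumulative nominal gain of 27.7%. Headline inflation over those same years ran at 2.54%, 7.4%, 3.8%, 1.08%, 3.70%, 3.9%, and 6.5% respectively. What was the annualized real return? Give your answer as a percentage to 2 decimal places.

-0.54%

Cumulative inflation factor: 1.0254 × 1.074 × 1.038 × 1.0108 × 1.0370 × 1.039 × 1.065 ≈ 1.32588.
Nominal growth factor: 1.27700. Real growth factor = 1.27700 / 1.32588 ≈ 0.96313.
Annualized: 0.96313^(1/7) − 1 ≈ -0.00535.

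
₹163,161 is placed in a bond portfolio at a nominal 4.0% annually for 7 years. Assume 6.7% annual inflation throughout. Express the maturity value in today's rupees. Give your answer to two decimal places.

₹136,363.71

Nominal value at maturity: ₹163,161 × (1 + 4.0%)^7 ≈ ₹214,708.75.
Price-level factor over 7 years: (1 + 6.7%)^7 ≈ 1.5745299861.
Dividing the nominal maturity value by the price-level factor gives the value in today's money.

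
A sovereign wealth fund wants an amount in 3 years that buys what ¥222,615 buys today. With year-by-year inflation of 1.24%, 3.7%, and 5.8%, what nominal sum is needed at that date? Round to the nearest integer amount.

Cumulative price-level factor: 1.0124 × 1.037 × 1.058 = 1.1107506104.
Multiplying ¥222,615 by the price-level factor gives the future nominal sum.

¥247,270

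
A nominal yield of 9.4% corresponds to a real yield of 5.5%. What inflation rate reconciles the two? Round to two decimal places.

3.70%

From (1+r_nom) = (1+r_real)(1+π), we get 1+π = (1 + 9.4%)/(1 + 5.5%) = 1.094/1.055 ≈ 1.03697.
So π ≈ 3.6967%.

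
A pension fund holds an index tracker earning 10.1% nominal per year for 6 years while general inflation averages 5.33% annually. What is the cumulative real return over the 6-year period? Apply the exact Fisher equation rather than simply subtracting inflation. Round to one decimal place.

30.4%

The annual real rate is (1+10.1%)/(1+5.33%) − 1 = 4.5286%.
Compounded over 6 years: (1 + 0.045286)^6 − 1 ≈ 0.30440.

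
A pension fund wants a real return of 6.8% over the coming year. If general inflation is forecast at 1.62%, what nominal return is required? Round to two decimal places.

8.53%

By the Fisher equation, 1 + r_nom = (1 + 6.8%)(1 + 1.62%) = 1.068 × 1.0162 = 1.0853016.
So r_nom = 8.53016%.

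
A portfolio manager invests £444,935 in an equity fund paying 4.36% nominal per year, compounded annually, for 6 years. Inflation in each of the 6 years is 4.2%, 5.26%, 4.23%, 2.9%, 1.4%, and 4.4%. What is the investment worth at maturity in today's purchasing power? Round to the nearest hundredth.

Nominal value at maturity: £444,935 × (1 + 4.36%)^6 ≈ £574,779.13.
Price-level factor over 6 years: 1.042 × 1.0526 × 1.0423 × 1.029 × 1.014 × 1.044 ≈ 1.2453105026.
The maturity value deflated by that factor is the answer in today's purchasing power.

£461,554.87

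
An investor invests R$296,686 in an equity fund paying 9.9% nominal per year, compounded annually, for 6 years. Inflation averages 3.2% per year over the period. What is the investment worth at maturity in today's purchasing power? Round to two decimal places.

Nominal value at maturity: R$296,686 × (1 + 9.9%)^6 ≈ R$522,736.96.
Price-level factor over 6 years: (1 + 3.2%)^6 ≈ 1.2080312910.
The maturity value deflated by that factor is the answer in today's purchasing power.

R$432,718.06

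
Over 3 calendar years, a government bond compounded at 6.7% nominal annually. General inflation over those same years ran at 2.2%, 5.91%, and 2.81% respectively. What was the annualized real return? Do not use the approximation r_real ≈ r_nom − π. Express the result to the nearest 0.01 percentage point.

Cumulative inflation factor: 1.022 × 1.0591 × 1.0281 ≈ 1.11282.
Nominal growth factor: 1.21477. Real growth factor = 1.21477 / 1.11282 ≈ 1.09162.
Annualized: 1.09162^(1/3) − 1 ≈ 0.02965.

2.97%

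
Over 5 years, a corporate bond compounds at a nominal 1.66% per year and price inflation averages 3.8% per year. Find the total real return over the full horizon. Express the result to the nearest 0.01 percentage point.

-9.89%

The annual real rate is (1+1.66%)/(1+3.8%) − 1 = -2.0617%.
Compounded over 5 years: (1 + -0.020617)^5 − 1 ≈ -0.09892.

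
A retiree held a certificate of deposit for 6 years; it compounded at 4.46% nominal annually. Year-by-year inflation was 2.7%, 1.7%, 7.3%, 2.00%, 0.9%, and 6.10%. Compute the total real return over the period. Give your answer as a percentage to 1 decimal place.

6.2%

Cumulative inflation factor: 1.027 × 1.017 × 1.073 × 1.0200 × 1.009 × 1.0610 ≈ 1.22376.
Nominal growth factor: 1.29927. Real growth factor = 1.29927 / 1.22376 ≈ 1.06170.
Total real return ≈ 6.1701%.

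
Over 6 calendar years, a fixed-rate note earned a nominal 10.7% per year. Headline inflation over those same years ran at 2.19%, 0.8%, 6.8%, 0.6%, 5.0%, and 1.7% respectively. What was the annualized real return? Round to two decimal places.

7.66%

Cumulative inflation factor: 1.0219 × 1.008 × 1.068 × 1.006 × 1.050 × 1.017 ≈ 1.18181.
Nominal growth factor: 1.84029. Real growth factor = 1.84029 / 1.18181 ≈ 1.55717.
Annualized: 1.55717^(1/6) − 1 ≈ 0.07660.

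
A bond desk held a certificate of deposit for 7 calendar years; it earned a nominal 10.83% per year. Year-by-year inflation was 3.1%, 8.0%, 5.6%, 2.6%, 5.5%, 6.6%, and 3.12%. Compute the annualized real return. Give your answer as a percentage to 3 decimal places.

Cumulative inflation factor: 1.031 × 1.080 × 1.056 × 1.026 × 1.055 × 1.066 × 1.0312 ≈ 1.39909.
Nominal growth factor: 2.05400. Real growth factor = 2.05400 / 1.39909 ≈ 1.46810.
Annualized: 1.46810^(1/7) − 1 ≈ 0.05638.

5.638%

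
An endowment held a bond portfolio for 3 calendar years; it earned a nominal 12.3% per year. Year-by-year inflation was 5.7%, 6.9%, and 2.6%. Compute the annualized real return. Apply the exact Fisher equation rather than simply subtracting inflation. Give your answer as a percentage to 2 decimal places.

6.90%

Cumulative inflation factor: 1.057 × 1.069 × 1.026 ≈ 1.15931.
Nominal growth factor: 1.41625. Real growth factor = 1.41625 / 1.15931 ≈ 1.22163.
Annualized: 1.22163^(1/3) − 1 ≈ 0.06901.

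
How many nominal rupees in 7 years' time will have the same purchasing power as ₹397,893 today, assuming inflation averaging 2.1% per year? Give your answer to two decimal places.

₹460,199.87

Cumulative price-level factor: (1+2.1%)^7 ≈ 1.1565920282.
Multiplying ₹397,893 by the price-level factor gives the future nominal sum.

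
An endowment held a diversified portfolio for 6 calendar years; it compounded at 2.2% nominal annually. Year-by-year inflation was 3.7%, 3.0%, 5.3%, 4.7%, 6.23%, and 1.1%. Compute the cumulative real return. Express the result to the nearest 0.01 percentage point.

-9.90%

Cumulative inflation factor: 1.037 × 1.030 × 1.053 × 1.047 × 1.0623 × 1.011 ≈ 1.26471.
Nominal growth factor: 1.13948. Real growth factor = 1.13948 / 1.26471 ≈ 0.90098.
Total real return ≈ -9.9018%.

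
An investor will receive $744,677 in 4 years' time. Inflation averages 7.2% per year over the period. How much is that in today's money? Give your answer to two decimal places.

$563,882.74

Price-level factor over 4 years: (1 + 7.2%)^4 ≈ 1.3206238659.
Purchasing power today: $744,677 divided by that factor.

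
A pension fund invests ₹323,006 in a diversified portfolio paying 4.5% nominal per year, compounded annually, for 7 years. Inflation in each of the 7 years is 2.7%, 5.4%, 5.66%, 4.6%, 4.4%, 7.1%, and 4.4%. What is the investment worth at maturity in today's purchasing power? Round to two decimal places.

₹314,760.92

Nominal value at maturity: ₹323,006 × (1 + 4.5%)^7 ≈ ₹439,566.54.
Price-level factor over 7 years: 1.027 × 1.054 × 1.0566 × 1.046 × 1.044 × 1.071 × 1.044 ≈ 1.3965092399.
The maturity value deflated by that factor is the answer in today's purchasing power.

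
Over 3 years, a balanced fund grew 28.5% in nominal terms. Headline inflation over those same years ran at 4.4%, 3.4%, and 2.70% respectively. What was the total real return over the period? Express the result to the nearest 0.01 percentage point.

15.91%

Cumulative inflation factor: 1.044 × 1.034 × 1.0270 ≈ 1.10864.
Nominal growth factor: 1.28500. Real growth factor = 1.28500 / 1.10864 ≈ 1.15908.
Total real return ≈ 15.9075%.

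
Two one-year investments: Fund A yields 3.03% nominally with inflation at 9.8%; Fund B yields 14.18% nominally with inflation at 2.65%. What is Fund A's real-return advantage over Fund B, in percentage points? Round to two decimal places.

-17.40

Fund A real return: 1.0303/1.098 − 1 = -6.166%.
Fund B real return: 1.1418/1.0265 − 1 = 11.232%.
Difference: -6.166 − 11.232 = -17.398 pp.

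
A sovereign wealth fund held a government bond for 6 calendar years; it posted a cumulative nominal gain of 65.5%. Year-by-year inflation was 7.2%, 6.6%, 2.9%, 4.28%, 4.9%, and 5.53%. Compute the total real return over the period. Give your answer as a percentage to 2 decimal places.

21.92%

Cumulative inflation factor: 1.072 × 1.066 × 1.029 × 1.0428 × 1.049 × 1.0553 ≈ 1.35744.
Nominal growth factor: 1.65500. Real growth factor = 1.65500 / 1.35744 ≈ 1.21921.
Total real return ≈ 21.9209%.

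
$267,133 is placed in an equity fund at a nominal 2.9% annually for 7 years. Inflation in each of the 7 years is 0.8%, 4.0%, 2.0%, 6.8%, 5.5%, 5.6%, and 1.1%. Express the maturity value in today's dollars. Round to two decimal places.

Nominal value at maturity: $267,133 × (1 + 2.9%)^7 ≈ $326,313.59.
Price-level factor over 7 years: 1.008 × 1.040 × 1.020 × 1.068 × 1.055 × 1.056 × 1.011 ≈ 1.2862720397.
Dividing the nominal maturity value by the price-level factor gives the value in today's money.

$253,689.41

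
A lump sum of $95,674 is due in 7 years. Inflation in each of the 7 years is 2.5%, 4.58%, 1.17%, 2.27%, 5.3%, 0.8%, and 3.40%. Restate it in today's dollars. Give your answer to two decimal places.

$78,598.09

Price-level factor over 7 years: 1.025 × 1.0458 × 1.0117 × 1.0227 × 1.053 × 1.008 × 1.0340 ≈ 1.2172560756.
Purchasing power today: $95,674 divided by that factor.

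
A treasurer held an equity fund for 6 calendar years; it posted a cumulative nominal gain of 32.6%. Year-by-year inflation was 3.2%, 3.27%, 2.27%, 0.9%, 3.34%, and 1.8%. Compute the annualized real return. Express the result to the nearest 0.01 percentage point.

Cumulative inflation factor: 1.032 × 1.0327 × 1.0227 × 1.009 × 1.0334 × 1.018 ≈ 1.15694.
Nominal growth factor: 1.32600. Real growth factor = 1.32600 / 1.15694 ≈ 1.14613.
Annualized: 1.14613^(1/6) − 1 ≈ 0.02299.

2.30%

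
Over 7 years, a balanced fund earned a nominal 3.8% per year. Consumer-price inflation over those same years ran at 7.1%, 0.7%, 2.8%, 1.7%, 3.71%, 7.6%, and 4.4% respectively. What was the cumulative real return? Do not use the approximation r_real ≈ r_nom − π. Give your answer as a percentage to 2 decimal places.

-1.16%

Cumulative inflation factor: 1.071 × 1.007 × 1.028 × 1.017 × 1.0371 × 1.076 × 1.044 ≈ 1.31361.
Nominal growth factor: 1.29832. Real growth factor = 1.29832 / 1.31361 ≈ 0.98836.
Total real return ≈ -1.1640%.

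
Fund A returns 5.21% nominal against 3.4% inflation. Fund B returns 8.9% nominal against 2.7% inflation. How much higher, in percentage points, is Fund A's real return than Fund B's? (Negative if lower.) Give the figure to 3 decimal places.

Fund A real return: 1.0521/1.034 − 1 = 1.7505%.
Fund B real return: 1.089/1.027 − 1 = 6.0370%.
Difference: 1.7505 − 6.0370 = -4.2865 pp.

-4.287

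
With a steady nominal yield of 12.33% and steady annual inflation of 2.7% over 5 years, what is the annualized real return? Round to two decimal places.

9.38%

With constant rates the annual real return is the same each year: (1+12.33%)/(1+2.7%) − 1 = 0.09377.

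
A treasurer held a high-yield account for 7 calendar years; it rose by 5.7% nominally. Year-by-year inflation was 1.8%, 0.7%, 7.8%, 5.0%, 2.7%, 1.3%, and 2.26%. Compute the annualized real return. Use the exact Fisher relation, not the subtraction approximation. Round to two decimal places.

-2.19%

Cumulative inflation factor: 1.018 × 1.007 × 1.078 × 1.050 × 1.027 × 1.013 × 1.0226 ≈ 1.23444.
Nominal growth factor: 1.05700. Real growth factor = 1.05700 / 1.23444 ≈ 0.85626.
Annualized: 0.85626^(1/7) − 1 ≈ -0.02193.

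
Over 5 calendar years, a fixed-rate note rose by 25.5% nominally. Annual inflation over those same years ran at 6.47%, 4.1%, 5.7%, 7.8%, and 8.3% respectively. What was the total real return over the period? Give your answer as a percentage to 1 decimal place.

-8.2%

Cumulative inflation factor: 1.0647 × 1.041 × 1.057 × 1.078 × 1.083 ≈ 1.36773.
Nominal growth factor: 1.25500. Real growth factor = 1.25500 / 1.36773 ≈ 0.91758.
Total real return ≈ -8.2421%.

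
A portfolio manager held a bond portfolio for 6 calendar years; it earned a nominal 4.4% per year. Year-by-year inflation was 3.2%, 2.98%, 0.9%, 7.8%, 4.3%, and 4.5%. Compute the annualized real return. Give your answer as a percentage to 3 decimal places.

Cumulative inflation factor: 1.032 × 1.0298 × 1.009 × 1.078 × 1.043 × 1.045 ≈ 1.25992.
Nominal growth factor: 1.29480. Real growth factor = 1.29480 / 1.25992 ≈ 1.02768.
Annualized: 1.02768^(1/6) − 1 ≈ 0.00456.

0.456%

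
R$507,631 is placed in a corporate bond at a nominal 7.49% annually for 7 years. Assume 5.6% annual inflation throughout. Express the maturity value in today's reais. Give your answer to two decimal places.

Nominal value at maturity: R$507,631 × (1 + 7.49%)^7 ≈ R$841,636.53.
Price-level factor over 7 years: (1 + 5.6%)^7 ≈ 1.4643585503.
Dividing the nominal maturity value by the price-level factor gives the value in today's money.

R$574,747.58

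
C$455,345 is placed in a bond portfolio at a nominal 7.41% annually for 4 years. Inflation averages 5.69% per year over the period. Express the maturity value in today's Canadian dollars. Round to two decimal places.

C$485,717.61

Nominal value at maturity: C$455,345 × (1 + 7.41%)^4 ≈ C$606,065.33.
Price-level factor over 4 years: (1 + 5.69%)^4 ≈ 1.2477730222.
Dividing the nominal maturity value by the price-level factor gives the value in today's money.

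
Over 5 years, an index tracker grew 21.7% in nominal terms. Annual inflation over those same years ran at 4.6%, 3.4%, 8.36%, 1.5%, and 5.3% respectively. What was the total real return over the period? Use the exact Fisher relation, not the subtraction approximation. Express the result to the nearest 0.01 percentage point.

Cumulative inflation factor: 1.046 × 1.034 × 1.0836 × 1.015 × 1.053 ≈ 1.25261.
Nominal growth factor: 1.21700. Real growth factor = 1.21700 / 1.25261 ≈ 0.97157.
Total real return ≈ -2.8428%.

-2.84%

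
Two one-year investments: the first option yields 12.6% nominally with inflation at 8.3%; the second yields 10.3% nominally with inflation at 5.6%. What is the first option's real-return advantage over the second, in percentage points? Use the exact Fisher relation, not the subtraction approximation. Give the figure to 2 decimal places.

-0.48

The first option real return: 1.126/1.083 − 1 = 3.970%.
The second real return: 1.103/1.056 − 1 = 4.451%.
Difference: 3.970 − 4.451 = -0.481 pp.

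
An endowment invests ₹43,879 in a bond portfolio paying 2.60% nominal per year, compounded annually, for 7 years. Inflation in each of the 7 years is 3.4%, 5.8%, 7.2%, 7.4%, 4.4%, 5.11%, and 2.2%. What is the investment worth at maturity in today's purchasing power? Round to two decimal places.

Nominal value at maturity: ₹43,879 × (1 + 2.60%)^7 ≈ ₹52,515.59.
Price-level factor over 7 years: 1.034 × 1.058 × 1.072 × 1.074 × 1.044 × 1.0511 × 1.022 ≈ 1.4125398335.
The maturity value deflated by that factor is the answer in today's purchasing power.

₹37,178.13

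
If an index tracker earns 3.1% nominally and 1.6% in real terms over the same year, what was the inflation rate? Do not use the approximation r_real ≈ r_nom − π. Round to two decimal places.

From (1+r_nom) = (1+r_real)(1+π), we get 1+π = (1 + 3.1%)/(1 + 1.6%) = 1.031/1.016 ≈ 1.01476.
So π ≈ 1.4764%.

1.48%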